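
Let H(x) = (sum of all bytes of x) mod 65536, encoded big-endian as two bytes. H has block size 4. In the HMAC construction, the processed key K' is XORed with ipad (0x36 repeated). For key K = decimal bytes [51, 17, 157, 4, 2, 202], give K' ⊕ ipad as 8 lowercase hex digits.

Key decimal bytes [51, 17, 157, 4, 2, 202] = 33 11 9d 04 02 ca is 6 bytes > B = 4, so hash it first: H(key) = 01 b1, then zero-pad to 4 bytes: K' = 01 b1 00 00.
XOR each byte with 0x36: 01⊕36=37, b1⊕36=87, 00⊕36=36, 00⊕36=36.

37873636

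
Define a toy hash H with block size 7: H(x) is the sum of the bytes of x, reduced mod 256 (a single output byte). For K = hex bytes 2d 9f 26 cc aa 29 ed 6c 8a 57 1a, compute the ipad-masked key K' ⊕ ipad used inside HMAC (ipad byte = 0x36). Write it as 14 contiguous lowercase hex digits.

Key hex bytes 2d 9f 26 cc aa 29 ed 6c 8a 57 1a is 11 bytes > B = 7, so hash it first: H(key) = e5, then zero-pad to 7 bytes: K' = e5 00 00 00 00 00 00.
XOR each byte with 0x36: e5⊕36=d3, 00⊕36=36, 00⊕36=36, 00⊕36=36, 00⊕36=36, 00⊕36=36, 00⊕36=36.

d3363636363636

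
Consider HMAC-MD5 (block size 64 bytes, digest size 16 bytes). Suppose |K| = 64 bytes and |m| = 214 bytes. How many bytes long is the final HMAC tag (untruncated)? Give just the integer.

16

The tag is one MD5 digest: 16 bytes.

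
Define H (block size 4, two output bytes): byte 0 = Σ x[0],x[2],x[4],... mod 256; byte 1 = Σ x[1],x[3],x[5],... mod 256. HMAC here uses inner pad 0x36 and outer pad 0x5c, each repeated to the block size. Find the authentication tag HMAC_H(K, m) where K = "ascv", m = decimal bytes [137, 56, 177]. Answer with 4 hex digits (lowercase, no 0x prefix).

Key "ascv" = 61 73 63 76 is exactly B = 4 bytes: K' = 61 73 63 76.
K' ⊕ ipad = 57 45 55 40.  K' ⊕ opad = 3d 2f 3f 2a.
Inner input = (K'⊕ipad) ∥ m = 57 45 55 40 ∥ 89 38 b1.
Inner hash: even-index sum = 486 mod 256 = 230; odd-index sum = 189 mod 256 = 189 → e6 bd.
Outer input = (K'⊕opad) ∥ inner = 3d 2f 3f 2a ∥ e6 bd.
Outer hash (tag): even-index sum = 354 mod 256 = 98; odd-index sum = 278 mod 256 = 22 → 62 16.

6216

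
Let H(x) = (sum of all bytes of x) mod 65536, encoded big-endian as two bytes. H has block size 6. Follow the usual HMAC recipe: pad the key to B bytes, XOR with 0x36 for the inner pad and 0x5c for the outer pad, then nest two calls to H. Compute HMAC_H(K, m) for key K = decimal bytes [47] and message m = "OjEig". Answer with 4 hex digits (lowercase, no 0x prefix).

Key decimal bytes [47] = 2f is 1 byte ≤ B = 6; zero-pad to 6 bytes: K' = 2f 00 00 00 00 00.
K' ⊕ ipad = 19 36 36 36 36 36.  K' ⊕ opad = 73 5c 5c 5c 5c 5c.
Inner input = (K'⊕ipad) ∥ m = 19 36 36 36 36 36 ∥ 4f 6a 45 69 67.
Inner hash: sum = 25+54+54+54+54+54+79+106+69+105+103 = 757 → 02 f5.
Outer input = (K'⊕opad) ∥ inner = 73 5c 5c 5c 5c 5c ∥ 02 f5.
Outer hash (tag): sum = 115+92+92+92+92+92+2+245 = 822 → 03 36.

0336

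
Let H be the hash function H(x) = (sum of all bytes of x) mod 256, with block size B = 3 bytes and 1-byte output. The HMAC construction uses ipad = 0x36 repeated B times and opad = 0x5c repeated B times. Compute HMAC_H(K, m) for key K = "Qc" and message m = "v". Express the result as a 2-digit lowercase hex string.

10

Key "Qc" = 51 63 is 2 bytes ≤ B = 3; zero-pad to 3 bytes: K' = 51 63 00.
K' ⊕ ipad = 67 55 36.  K' ⊕ opad = 0d 3f 5c.
Inner input = (K'⊕ipad) ∥ m = 67 55 36 ∥ 76.
Inner hash: sum = 103+85+54+118 = 360; mod 256 = 104 → 68.
Outer input = (K'⊕opad) ∥ inner = 0d 3f 5c ∥ 68.
Outer hash (tag): sum = 13+63+92+104 = 272; mod 256 = 16 → 10.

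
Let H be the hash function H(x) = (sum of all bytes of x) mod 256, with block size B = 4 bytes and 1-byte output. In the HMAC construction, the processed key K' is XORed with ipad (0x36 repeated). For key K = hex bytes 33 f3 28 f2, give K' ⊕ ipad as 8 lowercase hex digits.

05c51ec4

Key hex bytes 33 f3 28 f2 is exactly B = 4 bytes: K' = 33 f3 28 f2.
XOR each byte with 0x36: 33⊕36=05, f3⊕36=c5, 28⊕36=1e, f2⊕36=c4.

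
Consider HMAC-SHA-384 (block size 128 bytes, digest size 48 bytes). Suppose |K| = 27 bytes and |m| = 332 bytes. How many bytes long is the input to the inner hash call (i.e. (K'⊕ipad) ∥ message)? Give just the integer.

Key is 27 ≤ 128 bytes, zero-padded: |K'| = 128.
Inner input = (K'⊕ipad) ∥ m → 128 + 332 = 460 bytes.

460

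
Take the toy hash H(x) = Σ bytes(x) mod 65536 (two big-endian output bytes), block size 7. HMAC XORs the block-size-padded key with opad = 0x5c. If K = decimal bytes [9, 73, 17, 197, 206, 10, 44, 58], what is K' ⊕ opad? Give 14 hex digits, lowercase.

Key decimal bytes [9, 73, 17, 197, 206, 10, 44, 58] = 09 49 11 c5 ce 0a 2c 3a is 8 bytes > B = 7, so hash it first: H(key) = 02 66, then zero-pad to 7 bytes: K' = 02 66 00 00 00 00 00.
XOR each byte with 0x5c: 02⊕5c=5e, 66⊕5c=3a, 00⊕5c=5c, 00⊕5c=5c, 00⊕5c=5c, 00⊕5c=5c, 00⊕5c=5c.

5e3a5c5c5c5c5c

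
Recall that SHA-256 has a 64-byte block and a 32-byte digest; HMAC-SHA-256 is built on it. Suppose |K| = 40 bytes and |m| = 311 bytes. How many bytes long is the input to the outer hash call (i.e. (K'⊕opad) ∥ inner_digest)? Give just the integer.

Key is 40 ≤ 64 bytes, zero-padded: |K'| = 64.
Outer input = (K'⊕opad) ∥ H(inner) → 64 + 32 = 96 bytes.

96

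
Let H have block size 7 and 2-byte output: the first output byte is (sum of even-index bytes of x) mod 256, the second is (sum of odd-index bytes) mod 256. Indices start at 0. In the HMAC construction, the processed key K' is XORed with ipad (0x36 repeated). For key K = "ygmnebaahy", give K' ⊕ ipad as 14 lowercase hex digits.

22273636363636

Key "ygmnebaahy" = 79 67 6d 6e 65 62 61 61 68 79 is 10 bytes > B = 7, so hash it first: H(key) = 14 11, then zero-pad to 7 bytes: K' = 14 11 00 00 00 00 00.
XOR each byte with 0x36: 14⊕36=22, 11⊕36=27, 00⊕36=36, 00⊕36=36, 00⊕36=36, 00⊕36=36, 00⊕36=36.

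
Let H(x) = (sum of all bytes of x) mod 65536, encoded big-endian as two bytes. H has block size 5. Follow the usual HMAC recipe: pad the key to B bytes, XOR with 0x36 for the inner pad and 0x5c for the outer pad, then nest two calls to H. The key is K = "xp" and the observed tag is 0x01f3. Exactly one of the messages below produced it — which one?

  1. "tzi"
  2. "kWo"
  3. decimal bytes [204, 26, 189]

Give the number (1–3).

Key "xp" = 78 70 is 2 bytes ≤ B = 5; zero-pad to 5 bytes: K' = 78 70 00 00 00.
K' ⊕ ipad = 4e 46 36 36 36; K' ⊕ opad = 24 2c 5c 5c 5c.
m1: inner = H(4e 46 36 36 36 74 7a 69) = 02 8d; tag = H(24 2c 5c 5c 5c 02 8d) = 01f3 ← matches
m2: inner = H(4e 46 36 36 36 6b 57 6f) = 02 67; tag = H(24 2c 5c 5c 5c 02 67) = 01cd
m3: inner = H(4e 46 36 36 36 cc 1a bd) = 02 d9; tag = H(24 2c 5c 5c 5c 02 d9) = 023f

1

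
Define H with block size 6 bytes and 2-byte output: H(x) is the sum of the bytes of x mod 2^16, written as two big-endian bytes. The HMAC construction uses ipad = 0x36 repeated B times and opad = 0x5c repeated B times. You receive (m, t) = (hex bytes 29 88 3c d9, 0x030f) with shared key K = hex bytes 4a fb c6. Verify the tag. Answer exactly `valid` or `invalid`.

Key hex bytes 4a fb c6 is 3 bytes ≤ B = 6; zero-pad to 6 bytes: K' = 4a fb c6 00 00 00.
K' ⊕ ipad = 7c cd f0 36 36 36; K' ⊕ opad = 16 a7 9a 5c 5c 5c.
Inner hash: sum = 124+205+240+54+54+54+41+136+60+217 = 1185 → 04 a1.
Outer hash (recomputed tag): sum = 22+167+154+92+92+92+4+161 = 784 → 03 10.
Recomputed tag = 0310; claimed = 030f → mismatch.

invalid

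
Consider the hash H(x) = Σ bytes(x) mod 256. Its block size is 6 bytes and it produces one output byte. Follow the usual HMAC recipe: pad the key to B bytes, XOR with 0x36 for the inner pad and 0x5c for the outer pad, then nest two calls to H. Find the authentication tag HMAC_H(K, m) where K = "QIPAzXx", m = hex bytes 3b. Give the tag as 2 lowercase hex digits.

Key "QIPAzXx" = 51 49 50 41 7a 58 78 is 7 bytes > B = 6, so hash it first: H(key) = 75, then zero-pad to 6 bytes: K' = 75 00 00 00 00 00.
K' ⊕ ipad = 43 36 36 36 36 36.  K' ⊕ opad = 29 5c 5c 5c 5c 5c.
Inner input = (K'⊕ipad) ∥ m = 43 36 36 36 36 36 ∥ 3b.
Inner hash: sum = 67+54+54+54+54+54+59 = 396; mod 256 = 140 → 8c.
Outer input = (K'⊕opad) ∥ inner = 29 5c 5c 5c 5c 5c ∥ 8c.
Outer hash (tag): sum = 41+92+92+92+92+92+140 = 641; mod 256 = 129 → 81.

81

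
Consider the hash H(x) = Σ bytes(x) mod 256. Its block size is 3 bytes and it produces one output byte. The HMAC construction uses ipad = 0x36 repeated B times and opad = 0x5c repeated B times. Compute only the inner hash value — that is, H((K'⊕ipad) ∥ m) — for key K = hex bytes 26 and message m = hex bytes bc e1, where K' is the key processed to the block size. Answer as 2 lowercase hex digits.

Key hex bytes 26 is 1 byte ≤ B = 3; zero-pad to 3 bytes: K' = 26 00 00.
K' ⊕ ipad = 10 36 36.
Inner input = 10 36 36 ∥ bc e1.
Inner hash: sum = 16+54+54+188+225 = 537; mod 256 = 25 → 19.

19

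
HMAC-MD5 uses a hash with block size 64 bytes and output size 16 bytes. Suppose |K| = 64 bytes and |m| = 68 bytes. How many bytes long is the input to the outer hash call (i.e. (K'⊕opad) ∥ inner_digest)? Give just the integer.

80

Key is 64 ≤ 64 bytes, zero-padded: |K'| = 64.
Outer input = (K'⊕opad) ∥ H(inner) → 64 + 16 = 80 bytes.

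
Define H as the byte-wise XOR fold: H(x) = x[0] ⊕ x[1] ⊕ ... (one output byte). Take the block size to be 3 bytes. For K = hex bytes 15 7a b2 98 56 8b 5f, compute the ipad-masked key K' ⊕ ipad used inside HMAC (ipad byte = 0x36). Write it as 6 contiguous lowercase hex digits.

f13636

Key hex bytes 15 7a b2 98 56 8b 5f is 7 bytes > B = 3, so hash it first: H(key) = c7, then zero-pad to 3 bytes: K' = c7 00 00.
XOR each byte with 0x36: c7⊕36=f1, 00⊕36=36, 00⊕36=36.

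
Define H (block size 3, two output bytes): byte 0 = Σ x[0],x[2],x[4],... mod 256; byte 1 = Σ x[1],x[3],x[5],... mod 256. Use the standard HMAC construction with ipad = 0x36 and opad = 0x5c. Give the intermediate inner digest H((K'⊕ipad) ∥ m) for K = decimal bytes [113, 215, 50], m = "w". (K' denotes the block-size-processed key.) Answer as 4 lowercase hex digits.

4b58

Key decimal bytes [113, 215, 50] = 71 d7 32 is exactly B = 3 bytes: K' = 71 d7 32.
K' ⊕ ipad = 47 e1 04.
Inner input = 47 e1 04 ∥ 77.
Inner hash: even-index sum = 75 mod 256 = 75; odd-index sum = 344 mod 256 = 88 → 4b 58.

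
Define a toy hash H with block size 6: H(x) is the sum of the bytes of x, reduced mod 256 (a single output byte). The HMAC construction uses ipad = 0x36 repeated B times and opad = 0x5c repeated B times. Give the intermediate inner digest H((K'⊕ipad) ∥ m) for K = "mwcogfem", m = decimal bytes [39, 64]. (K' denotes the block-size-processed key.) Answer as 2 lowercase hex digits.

d8

Key "mwcogfem" = 6d 77 63 6f 67 66 65 6d is 8 bytes > B = 6, so hash it first: H(key) = 55, then zero-pad to 6 bytes: K' = 55 00 00 00 00 00.
K' ⊕ ipad = 63 36 36 36 36 36.
Inner input = 63 36 36 36 36 36 ∥ 27 40.
Inner hash: sum = 99+54+54+54+54+54+39+64 = 472; mod 256 = 216 → d8.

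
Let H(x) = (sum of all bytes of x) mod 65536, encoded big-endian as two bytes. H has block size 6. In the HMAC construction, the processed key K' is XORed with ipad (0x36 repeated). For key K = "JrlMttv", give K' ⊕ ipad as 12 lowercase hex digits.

Key "JrlMttv" = 4a 72 6c 4d 74 74 76 is 7 bytes > B = 6, so hash it first: H(key) = 02 d3, then zero-pad to 6 bytes: K' = 02 d3 00 00 00 00.
XOR each byte with 0x36: 02⊕36=34, d3⊕36=e5, 00⊕36=36, 00⊕36=36, 00⊕36=36, 00⊕36=36.

34e536363636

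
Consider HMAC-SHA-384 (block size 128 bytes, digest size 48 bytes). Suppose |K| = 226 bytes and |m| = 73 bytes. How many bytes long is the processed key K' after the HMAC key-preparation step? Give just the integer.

Key is 226 > 128 bytes, so it is hashed to 48 bytes then zero-padded to 128: |K'| = 128.

128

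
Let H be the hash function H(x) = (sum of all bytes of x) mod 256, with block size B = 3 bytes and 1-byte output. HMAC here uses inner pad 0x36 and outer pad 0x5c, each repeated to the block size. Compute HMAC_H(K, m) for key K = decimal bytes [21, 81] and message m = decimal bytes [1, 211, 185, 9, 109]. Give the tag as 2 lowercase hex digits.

Key decimal bytes [21, 81] = 15 51 is 2 bytes ≤ B = 3; zero-pad to 3 bytes: K' = 15 51 00.
K' ⊕ ipad = 23 67 36.  K' ⊕ opad = 49 0d 5c.
Inner input = (K'⊕ipad) ∥ m = 23 67 36 ∥ 01 d3 b9 09 6d.
Inner hash: sum = 35+103+54+1+211+185+9+109 = 707; mod 256 = 195 → c3.
Outer input = (K'⊕opad) ∥ inner = 49 0d 5c ∥ c3.
Outer hash (tag): sum = 73+13+92+195 = 373; mod 256 = 117 → 75.

75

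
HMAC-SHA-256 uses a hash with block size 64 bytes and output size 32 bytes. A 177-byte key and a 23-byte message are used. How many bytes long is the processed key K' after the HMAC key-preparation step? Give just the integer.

64

Key is 177 > 64 bytes, so it is hashed to 32 bytes then zero-padded to 64: |K'| = 64.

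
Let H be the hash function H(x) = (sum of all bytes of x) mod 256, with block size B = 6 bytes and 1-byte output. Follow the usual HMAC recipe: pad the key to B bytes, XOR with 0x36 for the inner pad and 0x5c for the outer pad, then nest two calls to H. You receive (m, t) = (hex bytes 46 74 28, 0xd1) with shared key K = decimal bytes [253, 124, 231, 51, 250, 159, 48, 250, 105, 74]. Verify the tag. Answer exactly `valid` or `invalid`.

invalid

Key decimal bytes [253, 124, 231, 51, 250, 159, 48, 250, 105, 74] = fd 7c e7 33 fa 9f 30 fa 69 4a is 10 bytes > B = 6, so hash it first: H(key) = 09, then zero-pad to 6 bytes: K' = 09 00 00 00 00 00.
K' ⊕ ipad = 3f 36 36 36 36 36; K' ⊕ opad = 55 5c 5c 5c 5c 5c.
Inner hash: sum = 63+54+54+54+54+54+70+116+40 = 559; mod 256 = 47 → 2f.
Outer hash (recomputed tag): sum = 85+92+92+92+92+92+47 = 592; mod 256 = 80 → 50.
Recomputed tag = 50; claimed = d1 → mismatch.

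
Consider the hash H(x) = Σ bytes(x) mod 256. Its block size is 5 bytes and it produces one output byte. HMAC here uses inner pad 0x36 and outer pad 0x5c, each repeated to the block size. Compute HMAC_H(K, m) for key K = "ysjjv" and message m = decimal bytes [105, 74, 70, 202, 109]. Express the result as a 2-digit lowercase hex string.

a6

Key "ysjjv" = 79 73 6a 6a 76 is exactly B = 5 bytes: K' = 79 73 6a 6a 76.
K' ⊕ ipad = 4f 45 5c 5c 40.  K' ⊕ opad = 25 2f 36 36 2a.
Inner input = (K'⊕ipad) ∥ m = 4f 45 5c 5c 40 ∥ 69 4a 46 ca 6d.
Inner hash: sum = 79+69+92+92+64+105+74+70+202+109 = 956; mod 256 = 188 → bc.
Outer input = (K'⊕opad) ∥ inner = 25 2f 36 36 2a ∥ bc.
Outer hash (tag): sum = 37+47+54+54+42+188 = 422; mod 256 = 166 → a6.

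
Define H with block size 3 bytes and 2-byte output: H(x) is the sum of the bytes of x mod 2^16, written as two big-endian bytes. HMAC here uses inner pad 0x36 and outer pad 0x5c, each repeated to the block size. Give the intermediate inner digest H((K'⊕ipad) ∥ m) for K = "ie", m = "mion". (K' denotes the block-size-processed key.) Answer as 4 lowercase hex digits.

Key "ie" = 69 65 is 2 bytes ≤ B = 3; zero-pad to 3 bytes: K' = 69 65 00.
K' ⊕ ipad = 5f 53 36.
Inner input = 5f 53 36 ∥ 6d 69 6f 6e.
Inner hash: sum = 95+83+54+109+105+111+110 = 667 → 02 9b.

029b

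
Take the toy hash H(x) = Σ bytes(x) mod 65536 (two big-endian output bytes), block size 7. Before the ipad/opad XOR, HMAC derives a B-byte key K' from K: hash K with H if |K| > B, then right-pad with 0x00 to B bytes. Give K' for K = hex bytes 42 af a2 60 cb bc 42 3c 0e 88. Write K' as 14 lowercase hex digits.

|K| = 10 > B = 7, so first hash the key.
H(K): sum = 66+175+162+96+203+188+66+60+14+136 = 1166 → 04 8e.
Zero-pad H(K) = 04 8e to 7 bytes: K' = 04 8e 00 00 00 00 00.

048e0000000000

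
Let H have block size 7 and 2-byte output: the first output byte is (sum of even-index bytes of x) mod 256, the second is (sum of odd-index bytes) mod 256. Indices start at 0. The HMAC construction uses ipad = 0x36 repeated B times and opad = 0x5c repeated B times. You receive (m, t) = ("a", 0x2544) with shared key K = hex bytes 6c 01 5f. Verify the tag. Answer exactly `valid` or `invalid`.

Key hex bytes 6c 01 5f is 3 bytes ≤ B = 7; zero-pad to 7 bytes: K' = 6c 01 5f 00 00 00 00.
K' ⊕ ipad = 5a 37 69 36 36 36 36; K' ⊕ opad = 30 5d 03 5c 5c 5c 5c.
Inner hash: even-index sum = 303 mod 256 = 47; odd-index sum = 260 mod 256 = 4 → 2f 04.
Outer hash (recomputed tag): even-index sum = 239 mod 256 = 239; odd-index sum = 324 mod 256 = 68 → ef 44.
Recomputed tag = ef44; claimed = 2544 → mismatch.

invalid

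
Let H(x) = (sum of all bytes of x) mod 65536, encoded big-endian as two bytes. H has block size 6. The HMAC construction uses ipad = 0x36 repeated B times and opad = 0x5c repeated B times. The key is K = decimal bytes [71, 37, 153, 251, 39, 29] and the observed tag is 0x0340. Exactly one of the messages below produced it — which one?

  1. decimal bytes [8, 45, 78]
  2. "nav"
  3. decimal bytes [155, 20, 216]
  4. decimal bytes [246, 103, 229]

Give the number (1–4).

2

Key decimal bytes [71, 37, 153, 251, 39, 29] = 47 25 99 fb 27 1d is exactly B = 6 bytes: K' = 47 25 99 fb 27 1d.
K' ⊕ ipad = 71 13 af cd 11 2b; K' ⊕ opad = 1b 79 c5 a7 7b 41.
m1: inner = H(71 13 af cd 11 2b 08 2d 4e) = 02 bf; tag = H(1b 79 c5 a7 7b 41 02 bf) = 037d
m2: inner = H(71 13 af cd 11 2b 6e 61 76) = 03 81; tag = H(1b 79 c5 a7 7b 41 03 81) = 0340 ← matches
m3: inner = H(71 13 af cd 11 2b 9b 14 d8) = 03 c3; tag = H(1b 79 c5 a7 7b 41 03 c3) = 0382
m4: inner = H(71 13 af cd 11 2b f6 67 e5) = 04 7e; tag = H(1b 79 c5 a7 7b 41 04 7e) = 033e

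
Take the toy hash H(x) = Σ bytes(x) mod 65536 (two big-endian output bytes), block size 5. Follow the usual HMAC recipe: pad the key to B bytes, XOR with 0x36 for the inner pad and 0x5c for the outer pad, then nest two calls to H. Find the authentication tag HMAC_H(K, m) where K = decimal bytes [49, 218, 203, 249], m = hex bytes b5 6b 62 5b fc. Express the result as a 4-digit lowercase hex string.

035e

Key decimal bytes [49, 218, 203, 249] = 31 da cb f9 is 4 bytes ≤ B = 5; zero-pad to 5 bytes: K' = 31 da cb f9 00.
K' ⊕ ipad = 07 ec fd cf 36.  K' ⊕ opad = 6d 86 97 a5 5c.
Inner input = (K'⊕ipad) ∥ m = 07 ec fd cf 36 ∥ b5 6b 62 5b fc.
Inner hash: sum = 7+236+253+207+54+181+107+98+91+252 = 1486 → 05 ce.
Outer input = (K'⊕opad) ∥ inner = 6d 86 97 a5 5c ∥ 05 ce.
Outer hash (tag): sum = 109+134+151+165+92+5+206 = 862 → 03 5e.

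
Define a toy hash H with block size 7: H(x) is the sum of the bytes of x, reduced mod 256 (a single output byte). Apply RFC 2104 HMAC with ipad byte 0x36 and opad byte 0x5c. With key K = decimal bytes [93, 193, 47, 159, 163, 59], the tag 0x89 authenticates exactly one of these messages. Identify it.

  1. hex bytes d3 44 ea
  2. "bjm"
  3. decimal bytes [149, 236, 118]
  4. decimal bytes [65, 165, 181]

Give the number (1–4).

3

Key decimal bytes [93, 193, 47, 159, 163, 59] = 5d c1 2f 9f a3 3b is 6 bytes ≤ B = 7; zero-pad to 7 bytes: K' = 5d c1 2f 9f a3 3b 00.
K' ⊕ ipad = 6b f7 19 a9 95 0d 36; K' ⊕ opad = 01 9d 73 c3 ff 67 5c.
m1: inner = H(6b f7 19 a9 95 0d 36 d3 44 ea) = fd; tag = H(01 9d 73 c3 ff 67 5c fd) = 93
m2: inner = H(6b f7 19 a9 95 0d 36 62 6a 6d) = 35; tag = H(01 9d 73 c3 ff 67 5c 35) = cb
m3: inner = H(6b f7 19 a9 95 0d 36 95 ec 76) = f3; tag = H(01 9d 73 c3 ff 67 5c f3) = 89 ← matches
m4: inner = H(6b f7 19 a9 95 0d 36 41 a5 b5) = 97; tag = H(01 9d 73 c3 ff 67 5c 97) = 2d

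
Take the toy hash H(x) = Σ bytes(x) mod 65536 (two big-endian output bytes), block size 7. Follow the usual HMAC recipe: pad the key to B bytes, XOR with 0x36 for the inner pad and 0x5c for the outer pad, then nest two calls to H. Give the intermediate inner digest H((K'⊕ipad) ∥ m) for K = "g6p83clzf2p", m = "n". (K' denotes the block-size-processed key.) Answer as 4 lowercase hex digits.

Key "g6p83clzf2p" = 67 36 70 38 33 63 6c 7a 66 32 70 is 11 bytes > B = 7, so hash it first: H(key) = 03 c9, then zero-pad to 7 bytes: K' = 03 c9 00 00 00 00 00.
K' ⊕ ipad = 35 ff 36 36 36 36 36.
Inner input = 35 ff 36 36 36 36 36 ∥ 6e.
Inner hash: sum = 53+255+54+54+54+54+54+110 = 688 → 02 b0.

02b0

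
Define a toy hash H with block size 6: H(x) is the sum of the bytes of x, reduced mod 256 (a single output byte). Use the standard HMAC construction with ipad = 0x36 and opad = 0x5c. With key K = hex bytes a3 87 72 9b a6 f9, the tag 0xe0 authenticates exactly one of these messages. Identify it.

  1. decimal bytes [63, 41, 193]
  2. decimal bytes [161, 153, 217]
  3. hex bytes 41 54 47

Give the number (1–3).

Key hex bytes a3 87 72 9b a6 f9 is exactly B = 6 bytes: K' = a3 87 72 9b a6 f9.
K' ⊕ ipad = 95 b1 44 ad 90 cf; K' ⊕ opad = ff db 2e c7 fa a5.
m1: inner = H(95 b1 44 ad 90 cf 3f 29 c1) = bf; tag = H(ff db 2e c7 fa a5 bf) = 2d
m2: inner = H(95 b1 44 ad 90 cf a1 99 d9) = a9; tag = H(ff db 2e c7 fa a5 a9) = 17
m3: inner = H(95 b1 44 ad 90 cf 41 54 47) = 72; tag = H(ff db 2e c7 fa a5 72) = e0 ← matches

3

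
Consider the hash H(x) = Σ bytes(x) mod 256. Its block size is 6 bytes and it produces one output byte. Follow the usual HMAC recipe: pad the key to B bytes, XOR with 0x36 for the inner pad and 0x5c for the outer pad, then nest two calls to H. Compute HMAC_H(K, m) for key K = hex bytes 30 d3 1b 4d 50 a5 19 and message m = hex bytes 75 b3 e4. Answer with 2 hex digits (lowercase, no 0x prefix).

5a

Key hex bytes 30 d3 1b 4d 50 a5 19 is 7 bytes > B = 6, so hash it first: H(key) = 79, then zero-pad to 6 bytes: K' = 79 00 00 00 00 00.
K' ⊕ ipad = 4f 36 36 36 36 36.  K' ⊕ opad = 25 5c 5c 5c 5c 5c.
Inner input = (K'⊕ipad) ∥ m = 4f 36 36 36 36 36 ∥ 75 b3 e4.
Inner hash: sum = 79+54+54+54+54+54+117+179+228 = 873; mod 256 = 105 → 69.
Outer input = (K'⊕opad) ∥ inner = 25 5c 5c 5c 5c 5c ∥ 69.
Outer hash (tag): sum = 37+92+92+92+92+92+105 = 602; mod 256 = 90 → 5a.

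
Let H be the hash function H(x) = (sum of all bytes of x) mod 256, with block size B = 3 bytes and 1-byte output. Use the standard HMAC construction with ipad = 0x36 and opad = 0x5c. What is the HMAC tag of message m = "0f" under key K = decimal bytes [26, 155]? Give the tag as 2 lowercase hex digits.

Key decimal bytes [26, 155] = 1a 9b is 2 bytes ≤ B = 3; zero-pad to 3 bytes: K' = 1a 9b 00.
K' ⊕ ipad = 2c ad 36.  K' ⊕ opad = 46 c7 5c.
Inner input = (K'⊕ipad) ∥ m = 2c ad 36 ∥ 30 66.
Inner hash: sum = 44+173+54+48+102 = 421; mod 256 = 165 → a5.
Outer input = (K'⊕opad) ∥ inner = 46 c7 5c ∥ a5.
Outer hash (tag): sum = 70+199+92+165 = 526; mod 256 = 14 → 0e.

0e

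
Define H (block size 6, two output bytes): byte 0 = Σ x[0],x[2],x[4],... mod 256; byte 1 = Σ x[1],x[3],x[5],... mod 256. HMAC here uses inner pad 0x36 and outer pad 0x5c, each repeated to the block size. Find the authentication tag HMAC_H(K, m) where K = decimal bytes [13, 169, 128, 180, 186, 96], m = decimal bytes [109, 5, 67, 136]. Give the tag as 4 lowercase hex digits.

401d

Key decimal bytes [13, 169, 128, 180, 186, 96] = 0d a9 80 b4 ba 60 is exactly B = 6 bytes: K' = 0d a9 80 b4 ba 60.
K' ⊕ ipad = 3b 9f b6 82 8c 56.  K' ⊕ opad = 51 f5 dc e8 e6 3c.
Inner input = (K'⊕ipad) ∥ m = 3b 9f b6 82 8c 56 ∥ 6d 05 43 88.
Inner hash: even-index sum = 557 mod 256 = 45; odd-index sum = 516 mod 256 = 4 → 2d 04.
Outer input = (K'⊕opad) ∥ inner = 51 f5 dc e8 e6 3c ∥ 2d 04.
Outer hash (tag): even-index sum = 576 mod 256 = 64; odd-index sum = 541 mod 256 = 29 → 40 1d.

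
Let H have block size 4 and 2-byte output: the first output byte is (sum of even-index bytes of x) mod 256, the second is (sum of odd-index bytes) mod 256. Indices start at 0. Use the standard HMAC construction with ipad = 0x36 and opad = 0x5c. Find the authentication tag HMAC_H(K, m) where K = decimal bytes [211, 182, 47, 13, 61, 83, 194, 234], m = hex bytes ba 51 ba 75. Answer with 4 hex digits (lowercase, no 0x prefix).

Key decimal bytes [211, 182, 47, 13, 61, 83, 194, 234] = d3 b6 2f 0d 3d 53 c2 ea is 8 bytes > B = 4, so hash it first: H(key) = 01 00, then zero-pad to 4 bytes: K' = 01 00 00 00.
K' ⊕ ipad = 37 36 36 36.  K' ⊕ opad = 5d 5c 5c 5c.
Inner input = (K'⊕ipad) ∥ m = 37 36 36 36 ∥ ba 51 ba 75.
Inner hash: even-index sum = 481 mod 256 = 225; odd-index sum = 306 mod 256 = 50 → e1 32.
Outer input = (K'⊕opad) ∥ inner = 5d 5c 5c 5c ∥ e1 32.
Outer hash (tag): even-index sum = 410 mod 256 = 154; odd-index sum = 234 mod 256 = 234 → 9a ea.

9aea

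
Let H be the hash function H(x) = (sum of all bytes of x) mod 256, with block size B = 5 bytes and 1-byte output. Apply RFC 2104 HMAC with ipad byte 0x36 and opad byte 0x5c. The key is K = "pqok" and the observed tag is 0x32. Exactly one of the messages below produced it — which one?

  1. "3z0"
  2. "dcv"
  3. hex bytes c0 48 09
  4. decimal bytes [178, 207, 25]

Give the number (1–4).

4

Key "pqok" = 70 71 6f 6b is 4 bytes ≤ B = 5; zero-pad to 5 bytes: K' = 70 71 6f 6b 00.
K' ⊕ ipad = 46 47 59 5d 36; K' ⊕ opad = 2c 2d 33 37 5c.
m1: inner = H(46 47 59 5d 36 33 7a 30) = 56; tag = H(2c 2d 33 37 5c 56) = 75
m2: inner = H(46 47 59 5d 36 64 63 76) = b6; tag = H(2c 2d 33 37 5c b6) = d5
m3: inner = H(46 47 59 5d 36 c0 48 09) = 8a; tag = H(2c 2d 33 37 5c 8a) = a9
m4: inner = H(46 47 59 5d 36 b2 cf 19) = 13; tag = H(2c 2d 33 37 5c 13) = 32 ← matches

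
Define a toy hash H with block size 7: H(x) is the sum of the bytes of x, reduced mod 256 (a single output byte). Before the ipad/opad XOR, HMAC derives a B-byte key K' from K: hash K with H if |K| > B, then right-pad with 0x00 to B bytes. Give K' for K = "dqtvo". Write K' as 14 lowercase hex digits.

Key "dqtvo" = 64 71 74 76 6f is 5 bytes ≤ B = 7; zero-pad to 7 bytes: K' = 64 71 74 76 6f 00 00.

647174766f0000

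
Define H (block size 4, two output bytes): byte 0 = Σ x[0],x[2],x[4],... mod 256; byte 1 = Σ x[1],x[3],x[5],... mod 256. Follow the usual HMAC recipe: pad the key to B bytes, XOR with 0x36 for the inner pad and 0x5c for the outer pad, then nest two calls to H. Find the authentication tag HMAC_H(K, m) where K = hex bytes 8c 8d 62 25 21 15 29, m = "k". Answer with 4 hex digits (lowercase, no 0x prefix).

Key hex bytes 8c 8d 62 25 21 15 29 is 7 bytes > B = 4, so hash it first: H(key) = 38 c7, then zero-pad to 4 bytes: K' = 38 c7 00 00.
K' ⊕ ipad = 0e f1 36 36.  K' ⊕ opad = 64 9b 5c 5c.
Inner input = (K'⊕ipad) ∥ m = 0e f1 36 36 ∥ 6b.
Inner hash: even-index sum = 175 mod 256 = 175; odd-index sum = 295 mod 256 = 39 → af 27.
Outer input = (K'⊕opad) ∥ inner = 64 9b 5c 5c ∥ af 27.
Outer hash (tag): even-index sum = 367 mod 256 = 111; odd-index sum = 286 mod 256 = 30 → 6f 1e.

6f1e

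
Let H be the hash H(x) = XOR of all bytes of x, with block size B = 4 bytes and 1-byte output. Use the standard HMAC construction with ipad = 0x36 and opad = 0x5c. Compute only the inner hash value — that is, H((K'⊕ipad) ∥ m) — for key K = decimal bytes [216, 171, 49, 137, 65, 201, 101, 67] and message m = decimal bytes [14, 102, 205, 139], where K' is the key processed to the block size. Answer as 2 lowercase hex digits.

Key decimal bytes [216, 171, 49, 137, 65, 201, 101, 67] = d8 ab 31 89 41 c9 65 43 is 8 bytes > B = 4, so hash it first: H(key) = 65, then zero-pad to 4 bytes: K' = 65 00 00 00.
K' ⊕ ipad = 53 36 36 36.
Inner input = 53 36 36 36 ∥ 0e 66 cd 8b.
Inner hash: XOR 53⊕36⊕36⊕36⊕0e⊕66⊕cd⊕8b = 4b.

4b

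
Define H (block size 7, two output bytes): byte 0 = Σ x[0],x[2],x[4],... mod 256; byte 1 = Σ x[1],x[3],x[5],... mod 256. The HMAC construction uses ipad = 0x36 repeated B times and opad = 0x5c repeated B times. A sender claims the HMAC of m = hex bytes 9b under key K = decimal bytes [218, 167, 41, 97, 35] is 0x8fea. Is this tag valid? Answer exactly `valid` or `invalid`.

Key decimal bytes [218, 167, 41, 97, 35] = da a7 29 61 23 is 5 bytes ≤ B = 7; zero-pad to 7 bytes: K' = da a7 29 61 23 00 00.
K' ⊕ ipad = ec 91 1f 57 15 36 36; K' ⊕ opad = 86 fb 75 3d 7f 5c 5c.
Inner hash: even-index sum = 342 mod 256 = 86; odd-index sum = 441 mod 256 = 185 → 56 b9.
Outer hash (recomputed tag): even-index sum = 655 mod 256 = 143; odd-index sum = 490 mod 256 = 234 → 8f ea.
Recomputed tag = 8fea; claimed = 8fea → match.

valid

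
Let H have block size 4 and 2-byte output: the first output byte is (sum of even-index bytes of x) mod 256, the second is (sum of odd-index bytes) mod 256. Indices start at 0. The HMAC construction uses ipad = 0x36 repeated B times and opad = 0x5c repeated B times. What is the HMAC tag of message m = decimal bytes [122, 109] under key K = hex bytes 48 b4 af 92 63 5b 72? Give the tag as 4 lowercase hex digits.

Key hex bytes 48 b4 af 92 63 5b 72 is 7 bytes > B = 4, so hash it first: H(key) = cc a1, then zero-pad to 4 bytes: K' = cc a1 00 00.
K' ⊕ ipad = fa 97 36 36.  K' ⊕ opad = 90 fd 5c 5c.
Inner input = (K'⊕ipad) ∥ m = fa 97 36 36 ∥ 7a 6d.
Inner hash: even-index sum = 426 mod 256 = 170; odd-index sum = 314 mod 256 = 58 → aa 3a.
Outer input = (K'⊕opad) ∥ inner = 90 fd 5c 5c ∥ aa 3a.
Outer hash (tag): even-index sum = 406 mod 256 = 150; odd-index sum = 403 mod 256 = 147 → 96 93.

9693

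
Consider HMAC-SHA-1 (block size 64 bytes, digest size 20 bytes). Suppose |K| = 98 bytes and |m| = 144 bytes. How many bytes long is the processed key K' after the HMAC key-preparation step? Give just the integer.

Key is 98 > 64 bytes, so it is hashed to 20 bytes then zero-padded to 64: |K'| = 64.

64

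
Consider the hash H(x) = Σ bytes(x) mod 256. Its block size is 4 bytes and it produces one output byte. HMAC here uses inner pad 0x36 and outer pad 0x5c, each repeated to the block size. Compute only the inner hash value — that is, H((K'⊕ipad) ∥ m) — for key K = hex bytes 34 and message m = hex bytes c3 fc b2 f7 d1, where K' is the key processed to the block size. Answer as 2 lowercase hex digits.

dd

Key hex bytes 34 is 1 byte ≤ B = 4; zero-pad to 4 bytes: K' = 34 00 00 00.
K' ⊕ ipad = 02 36 36 36.
Inner input = 02 36 36 36 ∥ c3 fc b2 f7 d1.
Inner hash: sum = 2+54+54+54+195+252+178+247+209 = 1245; mod 256 = 221 → dd.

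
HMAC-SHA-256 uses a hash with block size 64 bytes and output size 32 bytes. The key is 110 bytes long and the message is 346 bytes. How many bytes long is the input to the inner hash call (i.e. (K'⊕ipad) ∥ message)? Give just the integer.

410

Key is 110 > 64 bytes, so it is hashed to 32 bytes then zero-padded to 64: |K'| = 64.
Inner input = (K'⊕ipad) ∥ m → 64 + 346 = 410 bytes.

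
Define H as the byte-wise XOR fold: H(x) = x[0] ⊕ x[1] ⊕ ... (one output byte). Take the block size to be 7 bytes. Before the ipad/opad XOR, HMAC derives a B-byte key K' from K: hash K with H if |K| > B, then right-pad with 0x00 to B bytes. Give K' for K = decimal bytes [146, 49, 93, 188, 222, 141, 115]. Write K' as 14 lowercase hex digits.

92315dbcde8d73

Key decimal bytes [146, 49, 93, 188, 222, 141, 115] = 92 31 5d bc de 8d 73 is exactly B = 7 bytes: K' = 92 31 5d bc de 8d 73.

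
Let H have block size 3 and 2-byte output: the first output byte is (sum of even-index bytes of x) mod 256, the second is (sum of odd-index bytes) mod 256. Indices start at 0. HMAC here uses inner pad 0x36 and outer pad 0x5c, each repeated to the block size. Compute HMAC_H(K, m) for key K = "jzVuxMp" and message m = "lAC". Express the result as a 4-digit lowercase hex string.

0975

Key "jzVuxMp" = 6a 7a 56 75 78 4d 70 is 7 bytes > B = 3, so hash it first: H(key) = a8 3c, then zero-pad to 3 bytes: K' = a8 3c 00.
K' ⊕ ipad = 9e 0a 36.  K' ⊕ opad = f4 60 5c.
Inner input = (K'⊕ipad) ∥ m = 9e 0a 36 ∥ 6c 41 43.
Inner hash: even-index sum = 277 mod 256 = 21; odd-index sum = 185 mod 256 = 185 → 15 b9.
Outer input = (K'⊕opad) ∥ inner = f4 60 5c ∥ 15 b9.
Outer hash (tag): even-index sum = 521 mod 256 = 9; odd-index sum = 117 mod 256 = 117 → 09 75.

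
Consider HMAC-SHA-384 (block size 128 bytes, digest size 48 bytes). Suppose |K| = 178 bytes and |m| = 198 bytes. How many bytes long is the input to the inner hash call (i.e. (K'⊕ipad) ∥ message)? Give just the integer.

Key is 178 > 128 bytes, so it is hashed to 48 bytes then zero-padded to 128: |K'| = 128.
Inner input = (K'⊕ipad) ∥ m → 128 + 198 = 326 bytes.

326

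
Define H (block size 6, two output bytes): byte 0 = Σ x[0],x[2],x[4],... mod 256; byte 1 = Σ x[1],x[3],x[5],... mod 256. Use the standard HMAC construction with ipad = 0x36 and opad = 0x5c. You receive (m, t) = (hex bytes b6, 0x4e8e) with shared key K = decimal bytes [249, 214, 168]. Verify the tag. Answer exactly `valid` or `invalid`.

valid

Key decimal bytes [249, 214, 168] = f9 d6 a8 is 3 bytes ≤ B = 6; zero-pad to 6 bytes: K' = f9 d6 a8 00 00 00.
K' ⊕ ipad = cf e0 9e 36 36 36; K' ⊕ opad = a5 8a f4 5c 5c 5c.
Inner hash: even-index sum = 601 mod 256 = 89; odd-index sum = 332 mod 256 = 76 → 59 4c.
Outer hash (recomputed tag): even-index sum = 590 mod 256 = 78; odd-index sum = 398 mod 256 = 142 → 4e 8e.
Recomputed tag = 4e8e; claimed = 4e8e → match.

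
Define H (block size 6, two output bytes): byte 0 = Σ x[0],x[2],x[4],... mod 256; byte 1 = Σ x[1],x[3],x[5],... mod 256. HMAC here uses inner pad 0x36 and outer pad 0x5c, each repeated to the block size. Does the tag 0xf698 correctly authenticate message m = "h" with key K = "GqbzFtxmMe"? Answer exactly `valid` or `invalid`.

valid

Key "GqbzFtxmMe" = 47 71 62 7a 46 74 78 6d 4d 65 is 10 bytes > B = 6, so hash it first: H(key) = b4 31, then zero-pad to 6 bytes: K' = b4 31 00 00 00 00.
K' ⊕ ipad = 82 07 36 36 36 36; K' ⊕ opad = e8 6d 5c 5c 5c 5c.
Inner hash: even-index sum = 342 mod 256 = 86; odd-index sum = 115 mod 256 = 115 → 56 73.
Outer hash (recomputed tag): even-index sum = 502 mod 256 = 246; odd-index sum = 408 mod 256 = 152 → f6 98.
Recomputed tag = f698; claimed = f698 → match.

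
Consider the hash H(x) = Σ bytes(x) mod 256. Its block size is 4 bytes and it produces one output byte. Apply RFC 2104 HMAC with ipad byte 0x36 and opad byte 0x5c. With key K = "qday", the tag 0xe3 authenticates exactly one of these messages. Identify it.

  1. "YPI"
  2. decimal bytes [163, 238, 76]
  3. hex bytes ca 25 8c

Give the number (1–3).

2

Key "qday" = 71 64 61 79 is exactly B = 4 bytes: K' = 71 64 61 79.
K' ⊕ ipad = 47 52 57 4f; K' ⊕ opad = 2d 38 3d 25.
m1: inner = H(47 52 57 4f 59 50 49) = 31; tag = H(2d 38 3d 25 31) = f8
m2: inner = H(47 52 57 4f a3 ee 4c) = 1c; tag = H(2d 38 3d 25 1c) = e3 ← matches
m3: inner = H(47 52 57 4f ca 25 8c) = ba; tag = H(2d 38 3d 25 ba) = 81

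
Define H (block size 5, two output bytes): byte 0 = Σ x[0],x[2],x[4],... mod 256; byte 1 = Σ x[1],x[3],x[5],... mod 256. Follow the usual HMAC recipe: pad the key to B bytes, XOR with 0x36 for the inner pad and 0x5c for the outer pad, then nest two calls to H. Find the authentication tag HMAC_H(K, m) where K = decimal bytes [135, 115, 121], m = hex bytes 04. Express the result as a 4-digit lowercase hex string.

dbc1

Key decimal bytes [135, 115, 121] = 87 73 79 is 3 bytes ≤ B = 5; zero-pad to 5 bytes: K' = 87 73 79 00 00.
K' ⊕ ipad = b1 45 4f 36 36.  K' ⊕ opad = db 2f 25 5c 5c.
Inner input = (K'⊕ipad) ∥ m = b1 45 4f 36 36 ∥ 04.
Inner hash: even-index sum = 310 mod 256 = 54; odd-index sum = 127 mod 256 = 127 → 36 7f.
Outer input = (K'⊕opad) ∥ inner = db 2f 25 5c 5c ∥ 36 7f.
Outer hash (tag): even-index sum = 475 mod 256 = 219; odd-index sum = 193 mod 256 = 193 → db c1.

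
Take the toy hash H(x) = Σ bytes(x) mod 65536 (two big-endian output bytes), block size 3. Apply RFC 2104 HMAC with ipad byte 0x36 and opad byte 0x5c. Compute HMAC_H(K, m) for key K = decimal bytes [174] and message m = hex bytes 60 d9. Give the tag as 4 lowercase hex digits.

01e9

Key decimal bytes [174] = ae is 1 byte ≤ B = 3; zero-pad to 3 bytes: K' = ae 00 00.
K' ⊕ ipad = 98 36 36.  K' ⊕ opad = f2 5c 5c.
Inner input = (K'⊕ipad) ∥ m = 98 36 36 ∥ 60 d9.
Inner hash: sum = 152+54+54+96+217 = 573 → 02 3d.
Outer input = (K'⊕opad) ∥ inner = f2 5c 5c ∥ 02 3d.
Outer hash (tag): sum = 242+92+92+2+61 = 489 → 01 e9.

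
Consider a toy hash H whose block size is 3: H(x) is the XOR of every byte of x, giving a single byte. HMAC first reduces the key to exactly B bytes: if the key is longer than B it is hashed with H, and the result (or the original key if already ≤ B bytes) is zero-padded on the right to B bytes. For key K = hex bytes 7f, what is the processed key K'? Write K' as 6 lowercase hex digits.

7f0000

Key hex bytes 7f is 1 byte ≤ B = 3; zero-pad to 3 bytes: K' = 7f 00 00.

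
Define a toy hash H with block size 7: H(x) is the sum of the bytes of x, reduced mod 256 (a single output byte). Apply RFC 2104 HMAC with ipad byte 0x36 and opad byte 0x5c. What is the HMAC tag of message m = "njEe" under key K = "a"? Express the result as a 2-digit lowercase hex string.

Key "a" = 61 is 1 byte ≤ B = 7; zero-pad to 7 bytes: K' = 61 00 00 00 00 00 00.
K' ⊕ ipad = 57 36 36 36 36 36 36.  K' ⊕ opad = 3d 5c 5c 5c 5c 5c 5c.
Inner input = (K'⊕ipad) ∥ m = 57 36 36 36 36 36 36 ∥ 6e 6a 45 65.
Inner hash: sum = 87+54+54+54+54+54+54+110+106+69+101 = 797; mod 256 = 29 → 1d.
Outer input = (K'⊕opad) ∥ inner = 3d 5c 5c 5c 5c 5c 5c ∥ 1d.
Outer hash (tag): sum = 61+92+92+92+92+92+92+29 = 642; mod 256 = 130 → 82.

82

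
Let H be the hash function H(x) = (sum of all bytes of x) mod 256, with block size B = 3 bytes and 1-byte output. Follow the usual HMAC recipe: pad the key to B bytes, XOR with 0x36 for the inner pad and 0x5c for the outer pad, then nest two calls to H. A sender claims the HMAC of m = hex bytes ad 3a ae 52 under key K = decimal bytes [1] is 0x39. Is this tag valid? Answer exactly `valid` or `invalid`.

Key decimal bytes [1] = 01 is 1 byte ≤ B = 3; zero-pad to 3 bytes: K' = 01 00 00.
K' ⊕ ipad = 37 36 36; K' ⊕ opad = 5d 5c 5c.
Inner hash: sum = 55+54+54+173+58+174+82 = 650; mod 256 = 138 → 8a.
Outer hash (recomputed tag): sum = 93+92+92+138 = 415; mod 256 = 159 → 9f.
Recomputed tag = 9f; claimed = 39 → mismatch.

invalid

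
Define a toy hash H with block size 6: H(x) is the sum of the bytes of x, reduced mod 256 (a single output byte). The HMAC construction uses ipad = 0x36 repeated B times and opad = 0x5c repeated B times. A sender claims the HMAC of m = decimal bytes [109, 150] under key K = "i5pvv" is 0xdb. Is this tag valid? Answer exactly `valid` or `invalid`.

Key "i5pvv" = 69 35 70 76 76 is 5 bytes ≤ B = 6; zero-pad to 6 bytes: K' = 69 35 70 76 76 00.
K' ⊕ ipad = 5f 03 46 40 40 36; K' ⊕ opad = 35 69 2c 2a 2a 5c.
Inner hash: sum = 95+3+70+64+64+54+109+150 = 609; mod 256 = 97 → 61.
Outer hash (recomputed tag): sum = 53+105+44+42+42+92+97 = 475; mod 256 = 219 → db.
Recomputed tag = db; claimed = db → match.

valid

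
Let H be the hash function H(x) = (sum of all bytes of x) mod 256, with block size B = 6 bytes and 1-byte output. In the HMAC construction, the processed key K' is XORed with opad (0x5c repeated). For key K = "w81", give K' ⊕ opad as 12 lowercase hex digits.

2b646d5c5c5c

Key "w81" = 77 38 31 is 3 bytes ≤ B = 6; zero-pad to 6 bytes: K' = 77 38 31 00 00 00.
XOR each byte with 0x5c: 77⊕5c=2b, 38⊕5c=64, 31⊕5c=6d, 00⊕5c=5c, 00⊕5c=5c, 00⊕5c=5c.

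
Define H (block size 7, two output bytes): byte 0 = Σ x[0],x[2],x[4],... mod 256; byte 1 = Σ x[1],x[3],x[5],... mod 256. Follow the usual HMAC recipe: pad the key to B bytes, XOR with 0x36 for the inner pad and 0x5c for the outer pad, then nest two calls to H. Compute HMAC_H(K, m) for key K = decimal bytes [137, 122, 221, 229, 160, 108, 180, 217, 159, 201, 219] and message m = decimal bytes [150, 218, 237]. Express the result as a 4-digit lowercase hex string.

Key decimal bytes [137, 122, 221, 229, 160, 108, 180, 217, 159, 201, 219] = 89 7a dd e5 a0 6c b4 d9 9f c9 db is 11 bytes > B = 7, so hash it first: H(key) = 34 6d, then zero-pad to 7 bytes: K' = 34 6d 00 00 00 00 00.
K' ⊕ ipad = 02 5b 36 36 36 36 36.  K' ⊕ opad = 68 31 5c 5c 5c 5c 5c.
Inner input = (K'⊕ipad) ∥ m = 02 5b 36 36 36 36 36 ∥ 96 da ed.
Inner hash: even-index sum = 382 mod 256 = 126; odd-index sum = 586 mod 256 = 74 → 7e 4a.
Outer input = (K'⊕opad) ∥ inner = 68 31 5c 5c 5c 5c 5c ∥ 7e 4a.
Outer hash (tag): even-index sum = 454 mod 256 = 198; odd-index sum = 359 mod 256 = 103 → c6 67.

c667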